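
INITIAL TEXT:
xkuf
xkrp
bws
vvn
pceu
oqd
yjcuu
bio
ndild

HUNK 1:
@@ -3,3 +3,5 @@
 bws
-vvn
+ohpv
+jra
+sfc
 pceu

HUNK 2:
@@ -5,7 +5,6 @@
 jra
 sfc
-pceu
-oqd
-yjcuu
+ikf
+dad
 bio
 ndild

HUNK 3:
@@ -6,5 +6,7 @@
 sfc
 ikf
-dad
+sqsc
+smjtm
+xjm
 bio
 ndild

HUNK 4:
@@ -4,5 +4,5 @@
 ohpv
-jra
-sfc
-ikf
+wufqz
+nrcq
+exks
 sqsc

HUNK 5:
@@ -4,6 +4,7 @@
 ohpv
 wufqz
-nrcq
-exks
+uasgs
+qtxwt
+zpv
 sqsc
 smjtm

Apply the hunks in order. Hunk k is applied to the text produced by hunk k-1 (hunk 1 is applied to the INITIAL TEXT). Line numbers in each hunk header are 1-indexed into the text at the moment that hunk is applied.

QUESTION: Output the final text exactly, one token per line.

Answer: xkuf
xkrp
bws
ohpv
wufqz
uasgs
qtxwt
zpv
sqsc
smjtm
xjm
bio
ndild

Derivation:
Hunk 1: at line 3 remove [vvn] add [ohpv,jra,sfc] -> 11 lines: xkuf xkrp bws ohpv jra sfc pceu oqd yjcuu bio ndild
Hunk 2: at line 5 remove [pceu,oqd,yjcuu] add [ikf,dad] -> 10 lines: xkuf xkrp bws ohpv jra sfc ikf dad bio ndild
Hunk 3: at line 6 remove [dad] add [sqsc,smjtm,xjm] -> 12 lines: xkuf xkrp bws ohpv jra sfc ikf sqsc smjtm xjm bio ndild
Hunk 4: at line 4 remove [jra,sfc,ikf] add [wufqz,nrcq,exks] -> 12 lines: xkuf xkrp bws ohpv wufqz nrcq exks sqsc smjtm xjm bio ndild
Hunk 5: at line 4 remove [nrcq,exks] add [uasgs,qtxwt,zpv] -> 13 lines: xkuf xkrp bws ohpv wufqz uasgs qtxwt zpv sqsc smjtm xjm bio ndild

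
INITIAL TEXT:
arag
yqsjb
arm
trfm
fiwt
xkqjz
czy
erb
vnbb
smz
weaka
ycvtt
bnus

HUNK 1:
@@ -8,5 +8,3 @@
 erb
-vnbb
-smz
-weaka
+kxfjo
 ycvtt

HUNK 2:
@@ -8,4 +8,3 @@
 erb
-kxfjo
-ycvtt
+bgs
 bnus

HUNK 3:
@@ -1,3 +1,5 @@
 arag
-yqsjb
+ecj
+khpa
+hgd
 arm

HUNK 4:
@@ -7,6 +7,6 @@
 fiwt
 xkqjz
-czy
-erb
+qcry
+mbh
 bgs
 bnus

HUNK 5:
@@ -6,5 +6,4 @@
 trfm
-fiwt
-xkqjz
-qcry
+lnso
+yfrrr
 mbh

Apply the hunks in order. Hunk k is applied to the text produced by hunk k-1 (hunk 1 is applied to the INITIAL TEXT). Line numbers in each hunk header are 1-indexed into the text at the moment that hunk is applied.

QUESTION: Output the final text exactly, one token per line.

Answer: arag
ecj
khpa
hgd
arm
trfm
lnso
yfrrr
mbh
bgs
bnus

Derivation:
Hunk 1: at line 8 remove [vnbb,smz,weaka] add [kxfjo] -> 11 lines: arag yqsjb arm trfm fiwt xkqjz czy erb kxfjo ycvtt bnus
Hunk 2: at line 8 remove [kxfjo,ycvtt] add [bgs] -> 10 lines: arag yqsjb arm trfm fiwt xkqjz czy erb bgs bnus
Hunk 3: at line 1 remove [yqsjb] add [ecj,khpa,hgd] -> 12 lines: arag ecj khpa hgd arm trfm fiwt xkqjz czy erb bgs bnus
Hunk 4: at line 7 remove [czy,erb] add [qcry,mbh] -> 12 lines: arag ecj khpa hgd arm trfm fiwt xkqjz qcry mbh bgs bnus
Hunk 5: at line 6 remove [fiwt,xkqjz,qcry] add [lnso,yfrrr] -> 11 lines: arag ecj khpa hgd arm trfm lnso yfrrr mbh bgs bnus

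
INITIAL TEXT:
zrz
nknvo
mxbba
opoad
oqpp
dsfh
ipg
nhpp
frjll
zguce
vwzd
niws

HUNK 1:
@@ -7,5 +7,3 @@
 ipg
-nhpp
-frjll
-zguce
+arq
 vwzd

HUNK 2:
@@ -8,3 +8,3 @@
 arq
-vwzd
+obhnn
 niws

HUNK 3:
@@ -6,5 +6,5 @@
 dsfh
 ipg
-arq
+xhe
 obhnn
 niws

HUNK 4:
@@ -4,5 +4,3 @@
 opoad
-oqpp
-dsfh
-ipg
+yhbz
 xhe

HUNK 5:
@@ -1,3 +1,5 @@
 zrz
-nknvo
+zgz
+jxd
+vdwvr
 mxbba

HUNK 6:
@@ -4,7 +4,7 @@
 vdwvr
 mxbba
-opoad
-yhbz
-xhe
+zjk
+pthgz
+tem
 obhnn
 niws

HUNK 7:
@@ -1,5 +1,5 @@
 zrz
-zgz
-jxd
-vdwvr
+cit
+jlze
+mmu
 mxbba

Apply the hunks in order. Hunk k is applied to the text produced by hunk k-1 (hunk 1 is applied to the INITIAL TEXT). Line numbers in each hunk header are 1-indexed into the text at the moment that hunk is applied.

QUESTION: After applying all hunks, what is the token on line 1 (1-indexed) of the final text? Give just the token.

Answer: zrz

Derivation:
Hunk 1: at line 7 remove [nhpp,frjll,zguce] add [arq] -> 10 lines: zrz nknvo mxbba opoad oqpp dsfh ipg arq vwzd niws
Hunk 2: at line 8 remove [vwzd] add [obhnn] -> 10 lines: zrz nknvo mxbba opoad oqpp dsfh ipg arq obhnn niws
Hunk 3: at line 6 remove [arq] add [xhe] -> 10 lines: zrz nknvo mxbba opoad oqpp dsfh ipg xhe obhnn niws
Hunk 4: at line 4 remove [oqpp,dsfh,ipg] add [yhbz] -> 8 lines: zrz nknvo mxbba opoad yhbz xhe obhnn niws
Hunk 5: at line 1 remove [nknvo] add [zgz,jxd,vdwvr] -> 10 lines: zrz zgz jxd vdwvr mxbba opoad yhbz xhe obhnn niws
Hunk 6: at line 4 remove [opoad,yhbz,xhe] add [zjk,pthgz,tem] -> 10 lines: zrz zgz jxd vdwvr mxbba zjk pthgz tem obhnn niws
Hunk 7: at line 1 remove [zgz,jxd,vdwvr] add [cit,jlze,mmu] -> 10 lines: zrz cit jlze mmu mxbba zjk pthgz tem obhnn niws
Final line 1: zrz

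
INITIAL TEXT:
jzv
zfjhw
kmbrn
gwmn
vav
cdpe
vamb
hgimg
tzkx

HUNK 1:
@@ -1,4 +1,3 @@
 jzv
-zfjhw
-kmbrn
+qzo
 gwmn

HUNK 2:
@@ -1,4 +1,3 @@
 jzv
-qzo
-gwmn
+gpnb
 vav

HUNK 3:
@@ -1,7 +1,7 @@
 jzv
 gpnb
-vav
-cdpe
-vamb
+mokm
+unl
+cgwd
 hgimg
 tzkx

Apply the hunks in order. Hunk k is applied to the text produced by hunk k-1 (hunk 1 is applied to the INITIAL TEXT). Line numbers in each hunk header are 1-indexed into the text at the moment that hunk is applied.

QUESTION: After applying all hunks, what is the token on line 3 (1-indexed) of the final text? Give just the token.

Hunk 1: at line 1 remove [zfjhw,kmbrn] add [qzo] -> 8 lines: jzv qzo gwmn vav cdpe vamb hgimg tzkx
Hunk 2: at line 1 remove [qzo,gwmn] add [gpnb] -> 7 lines: jzv gpnb vav cdpe vamb hgimg tzkx
Hunk 3: at line 1 remove [vav,cdpe,vamb] add [mokm,unl,cgwd] -> 7 lines: jzv gpnb mokm unl cgwd hgimg tzkx
Final line 3: mokm

Answer: mokm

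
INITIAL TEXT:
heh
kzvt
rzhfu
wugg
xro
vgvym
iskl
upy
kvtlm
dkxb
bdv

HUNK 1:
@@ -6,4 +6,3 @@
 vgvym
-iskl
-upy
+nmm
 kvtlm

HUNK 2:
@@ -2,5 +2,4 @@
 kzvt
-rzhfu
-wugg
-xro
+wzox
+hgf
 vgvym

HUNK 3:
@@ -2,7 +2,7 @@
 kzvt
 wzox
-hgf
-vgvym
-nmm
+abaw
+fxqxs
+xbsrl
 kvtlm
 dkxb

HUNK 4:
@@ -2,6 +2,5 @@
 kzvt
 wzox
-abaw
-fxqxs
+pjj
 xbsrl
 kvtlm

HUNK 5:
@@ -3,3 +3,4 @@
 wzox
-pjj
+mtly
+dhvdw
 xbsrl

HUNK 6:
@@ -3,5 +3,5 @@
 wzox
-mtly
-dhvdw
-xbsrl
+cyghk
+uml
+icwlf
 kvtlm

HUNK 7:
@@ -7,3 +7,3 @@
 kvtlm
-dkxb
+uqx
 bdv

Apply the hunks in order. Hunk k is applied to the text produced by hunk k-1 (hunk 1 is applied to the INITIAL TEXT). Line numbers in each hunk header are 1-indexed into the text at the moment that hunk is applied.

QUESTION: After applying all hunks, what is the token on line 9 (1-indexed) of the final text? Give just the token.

Answer: bdv

Derivation:
Hunk 1: at line 6 remove [iskl,upy] add [nmm] -> 10 lines: heh kzvt rzhfu wugg xro vgvym nmm kvtlm dkxb bdv
Hunk 2: at line 2 remove [rzhfu,wugg,xro] add [wzox,hgf] -> 9 lines: heh kzvt wzox hgf vgvym nmm kvtlm dkxb bdv
Hunk 3: at line 2 remove [hgf,vgvym,nmm] add [abaw,fxqxs,xbsrl] -> 9 lines: heh kzvt wzox abaw fxqxs xbsrl kvtlm dkxb bdv
Hunk 4: at line 2 remove [abaw,fxqxs] add [pjj] -> 8 lines: heh kzvt wzox pjj xbsrl kvtlm dkxb bdv
Hunk 5: at line 3 remove [pjj] add [mtly,dhvdw] -> 9 lines: heh kzvt wzox mtly dhvdw xbsrl kvtlm dkxb bdv
Hunk 6: at line 3 remove [mtly,dhvdw,xbsrl] add [cyghk,uml,icwlf] -> 9 lines: heh kzvt wzox cyghk uml icwlf kvtlm dkxb bdv
Hunk 7: at line 7 remove [dkxb] add [uqx] -> 9 lines: heh kzvt wzox cyghk uml icwlf kvtlm uqx bdv
Final line 9: bdv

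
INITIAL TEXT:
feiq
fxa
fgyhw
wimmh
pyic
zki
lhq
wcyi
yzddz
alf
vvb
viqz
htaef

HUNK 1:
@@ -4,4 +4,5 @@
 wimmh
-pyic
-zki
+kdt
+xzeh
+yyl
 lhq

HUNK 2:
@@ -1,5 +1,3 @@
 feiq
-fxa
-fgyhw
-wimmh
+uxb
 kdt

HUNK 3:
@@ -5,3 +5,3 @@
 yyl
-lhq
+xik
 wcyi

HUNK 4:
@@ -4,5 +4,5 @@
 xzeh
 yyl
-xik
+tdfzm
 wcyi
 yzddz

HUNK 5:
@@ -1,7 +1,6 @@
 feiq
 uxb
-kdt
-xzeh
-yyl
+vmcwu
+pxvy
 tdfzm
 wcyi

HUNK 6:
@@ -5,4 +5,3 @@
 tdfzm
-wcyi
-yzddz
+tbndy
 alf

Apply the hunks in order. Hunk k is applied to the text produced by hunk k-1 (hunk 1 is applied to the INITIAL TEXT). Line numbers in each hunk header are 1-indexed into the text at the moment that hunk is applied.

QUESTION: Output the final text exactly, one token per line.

Hunk 1: at line 4 remove [pyic,zki] add [kdt,xzeh,yyl] -> 14 lines: feiq fxa fgyhw wimmh kdt xzeh yyl lhq wcyi yzddz alf vvb viqz htaef
Hunk 2: at line 1 remove [fxa,fgyhw,wimmh] add [uxb] -> 12 lines: feiq uxb kdt xzeh yyl lhq wcyi yzddz alf vvb viqz htaef
Hunk 3: at line 5 remove [lhq] add [xik] -> 12 lines: feiq uxb kdt xzeh yyl xik wcyi yzddz alf vvb viqz htaef
Hunk 4: at line 4 remove [xik] add [tdfzm] -> 12 lines: feiq uxb kdt xzeh yyl tdfzm wcyi yzddz alf vvb viqz htaef
Hunk 5: at line 1 remove [kdt,xzeh,yyl] add [vmcwu,pxvy] -> 11 lines: feiq uxb vmcwu pxvy tdfzm wcyi yzddz alf vvb viqz htaef
Hunk 6: at line 5 remove [wcyi,yzddz] add [tbndy] -> 10 lines: feiq uxb vmcwu pxvy tdfzm tbndy alf vvb viqz htaef

Answer: feiq
uxb
vmcwu
pxvy
tdfzm
tbndy
alf
vvb
viqz
htaef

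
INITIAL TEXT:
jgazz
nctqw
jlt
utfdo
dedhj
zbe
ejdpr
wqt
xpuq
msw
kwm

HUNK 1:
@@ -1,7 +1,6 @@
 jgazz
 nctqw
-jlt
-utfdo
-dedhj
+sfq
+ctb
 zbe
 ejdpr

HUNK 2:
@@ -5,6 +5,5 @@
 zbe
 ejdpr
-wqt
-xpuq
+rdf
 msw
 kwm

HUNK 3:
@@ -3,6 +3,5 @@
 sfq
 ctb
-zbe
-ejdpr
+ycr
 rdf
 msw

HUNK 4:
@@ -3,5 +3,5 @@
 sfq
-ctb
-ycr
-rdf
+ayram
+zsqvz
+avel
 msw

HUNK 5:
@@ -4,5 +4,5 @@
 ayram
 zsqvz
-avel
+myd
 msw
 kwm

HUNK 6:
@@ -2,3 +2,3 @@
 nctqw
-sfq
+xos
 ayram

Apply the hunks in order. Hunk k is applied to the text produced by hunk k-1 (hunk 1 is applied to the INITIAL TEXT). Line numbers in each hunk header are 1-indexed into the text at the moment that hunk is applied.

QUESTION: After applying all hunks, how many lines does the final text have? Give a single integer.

Hunk 1: at line 1 remove [jlt,utfdo,dedhj] add [sfq,ctb] -> 10 lines: jgazz nctqw sfq ctb zbe ejdpr wqt xpuq msw kwm
Hunk 2: at line 5 remove [wqt,xpuq] add [rdf] -> 9 lines: jgazz nctqw sfq ctb zbe ejdpr rdf msw kwm
Hunk 3: at line 3 remove [zbe,ejdpr] add [ycr] -> 8 lines: jgazz nctqw sfq ctb ycr rdf msw kwm
Hunk 4: at line 3 remove [ctb,ycr,rdf] add [ayram,zsqvz,avel] -> 8 lines: jgazz nctqw sfq ayram zsqvz avel msw kwm
Hunk 5: at line 4 remove [avel] add [myd] -> 8 lines: jgazz nctqw sfq ayram zsqvz myd msw kwm
Hunk 6: at line 2 remove [sfq] add [xos] -> 8 lines: jgazz nctqw xos ayram zsqvz myd msw kwm
Final line count: 8

Answer: 8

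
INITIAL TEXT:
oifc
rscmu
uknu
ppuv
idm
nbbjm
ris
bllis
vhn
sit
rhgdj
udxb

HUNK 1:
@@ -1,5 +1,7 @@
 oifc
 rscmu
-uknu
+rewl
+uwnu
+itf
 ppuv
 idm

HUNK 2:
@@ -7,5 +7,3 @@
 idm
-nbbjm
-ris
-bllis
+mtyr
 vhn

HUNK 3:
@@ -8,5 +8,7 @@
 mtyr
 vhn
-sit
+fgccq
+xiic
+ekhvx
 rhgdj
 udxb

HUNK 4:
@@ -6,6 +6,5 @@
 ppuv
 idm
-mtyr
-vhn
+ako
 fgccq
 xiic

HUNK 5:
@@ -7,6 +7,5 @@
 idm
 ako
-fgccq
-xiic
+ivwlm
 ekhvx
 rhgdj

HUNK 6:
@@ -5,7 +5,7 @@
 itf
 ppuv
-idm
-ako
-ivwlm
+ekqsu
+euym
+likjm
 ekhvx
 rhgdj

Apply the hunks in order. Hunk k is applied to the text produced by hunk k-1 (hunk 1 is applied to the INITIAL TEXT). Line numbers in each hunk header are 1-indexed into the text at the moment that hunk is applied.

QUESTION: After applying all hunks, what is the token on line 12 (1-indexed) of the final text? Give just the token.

Hunk 1: at line 1 remove [uknu] add [rewl,uwnu,itf] -> 14 lines: oifc rscmu rewl uwnu itf ppuv idm nbbjm ris bllis vhn sit rhgdj udxb
Hunk 2: at line 7 remove [nbbjm,ris,bllis] add [mtyr] -> 12 lines: oifc rscmu rewl uwnu itf ppuv idm mtyr vhn sit rhgdj udxb
Hunk 3: at line 8 remove [sit] add [fgccq,xiic,ekhvx] -> 14 lines: oifc rscmu rewl uwnu itf ppuv idm mtyr vhn fgccq xiic ekhvx rhgdj udxb
Hunk 4: at line 6 remove [mtyr,vhn] add [ako] -> 13 lines: oifc rscmu rewl uwnu itf ppuv idm ako fgccq xiic ekhvx rhgdj udxb
Hunk 5: at line 7 remove [fgccq,xiic] add [ivwlm] -> 12 lines: oifc rscmu rewl uwnu itf ppuv idm ako ivwlm ekhvx rhgdj udxb
Hunk 6: at line 5 remove [idm,ako,ivwlm] add [ekqsu,euym,likjm] -> 12 lines: oifc rscmu rewl uwnu itf ppuv ekqsu euym likjm ekhvx rhgdj udxb
Final line 12: udxb

Answer: udxb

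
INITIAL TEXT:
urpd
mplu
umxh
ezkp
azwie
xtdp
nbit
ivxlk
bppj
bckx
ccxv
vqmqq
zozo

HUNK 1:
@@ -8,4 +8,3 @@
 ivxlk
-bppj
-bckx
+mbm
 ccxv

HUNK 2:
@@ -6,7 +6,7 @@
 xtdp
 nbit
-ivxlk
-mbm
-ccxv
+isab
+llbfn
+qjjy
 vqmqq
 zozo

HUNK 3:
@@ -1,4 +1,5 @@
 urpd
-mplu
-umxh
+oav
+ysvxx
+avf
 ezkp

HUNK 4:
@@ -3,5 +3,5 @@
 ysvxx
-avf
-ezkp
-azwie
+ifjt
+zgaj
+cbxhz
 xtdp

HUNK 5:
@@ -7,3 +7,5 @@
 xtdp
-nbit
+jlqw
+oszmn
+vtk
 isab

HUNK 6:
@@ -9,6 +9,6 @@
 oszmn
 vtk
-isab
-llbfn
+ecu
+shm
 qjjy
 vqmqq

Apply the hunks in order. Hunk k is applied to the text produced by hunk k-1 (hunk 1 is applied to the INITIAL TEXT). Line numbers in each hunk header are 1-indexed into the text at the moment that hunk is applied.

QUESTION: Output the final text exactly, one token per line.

Hunk 1: at line 8 remove [bppj,bckx] add [mbm] -> 12 lines: urpd mplu umxh ezkp azwie xtdp nbit ivxlk mbm ccxv vqmqq zozo
Hunk 2: at line 6 remove [ivxlk,mbm,ccxv] add [isab,llbfn,qjjy] -> 12 lines: urpd mplu umxh ezkp azwie xtdp nbit isab llbfn qjjy vqmqq zozo
Hunk 3: at line 1 remove [mplu,umxh] add [oav,ysvxx,avf] -> 13 lines: urpd oav ysvxx avf ezkp azwie xtdp nbit isab llbfn qjjy vqmqq zozo
Hunk 4: at line 3 remove [avf,ezkp,azwie] add [ifjt,zgaj,cbxhz] -> 13 lines: urpd oav ysvxx ifjt zgaj cbxhz xtdp nbit isab llbfn qjjy vqmqq zozo
Hunk 5: at line 7 remove [nbit] add [jlqw,oszmn,vtk] -> 15 lines: urpd oav ysvxx ifjt zgaj cbxhz xtdp jlqw oszmn vtk isab llbfn qjjy vqmqq zozo
Hunk 6: at line 9 remove [isab,llbfn] add [ecu,shm] -> 15 lines: urpd oav ysvxx ifjt zgaj cbxhz xtdp jlqw oszmn vtk ecu shm qjjy vqmqq zozo

Answer: urpd
oav
ysvxx
ifjt
zgaj
cbxhz
xtdp
jlqw
oszmn
vtk
ecu
shm
qjjy
vqmqq
zozo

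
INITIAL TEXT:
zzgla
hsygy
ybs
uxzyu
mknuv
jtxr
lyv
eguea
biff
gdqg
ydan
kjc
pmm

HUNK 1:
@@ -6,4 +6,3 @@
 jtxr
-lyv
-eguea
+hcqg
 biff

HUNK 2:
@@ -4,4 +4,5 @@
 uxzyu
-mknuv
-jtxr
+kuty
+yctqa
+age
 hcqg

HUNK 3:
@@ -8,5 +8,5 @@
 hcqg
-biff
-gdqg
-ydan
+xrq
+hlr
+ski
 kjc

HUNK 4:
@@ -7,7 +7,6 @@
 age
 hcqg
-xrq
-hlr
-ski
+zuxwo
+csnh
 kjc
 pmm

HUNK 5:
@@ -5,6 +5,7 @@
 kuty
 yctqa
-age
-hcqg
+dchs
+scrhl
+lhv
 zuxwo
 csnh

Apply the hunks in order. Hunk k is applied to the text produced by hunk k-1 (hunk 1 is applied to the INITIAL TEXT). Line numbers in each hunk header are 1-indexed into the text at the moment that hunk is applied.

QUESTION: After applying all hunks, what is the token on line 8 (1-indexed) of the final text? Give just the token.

Answer: scrhl

Derivation:
Hunk 1: at line 6 remove [lyv,eguea] add [hcqg] -> 12 lines: zzgla hsygy ybs uxzyu mknuv jtxr hcqg biff gdqg ydan kjc pmm
Hunk 2: at line 4 remove [mknuv,jtxr] add [kuty,yctqa,age] -> 13 lines: zzgla hsygy ybs uxzyu kuty yctqa age hcqg biff gdqg ydan kjc pmm
Hunk 3: at line 8 remove [biff,gdqg,ydan] add [xrq,hlr,ski] -> 13 lines: zzgla hsygy ybs uxzyu kuty yctqa age hcqg xrq hlr ski kjc pmm
Hunk 4: at line 7 remove [xrq,hlr,ski] add [zuxwo,csnh] -> 12 lines: zzgla hsygy ybs uxzyu kuty yctqa age hcqg zuxwo csnh kjc pmm
Hunk 5: at line 5 remove [age,hcqg] add [dchs,scrhl,lhv] -> 13 lines: zzgla hsygy ybs uxzyu kuty yctqa dchs scrhl lhv zuxwo csnh kjc pmm
Final line 8: scrhl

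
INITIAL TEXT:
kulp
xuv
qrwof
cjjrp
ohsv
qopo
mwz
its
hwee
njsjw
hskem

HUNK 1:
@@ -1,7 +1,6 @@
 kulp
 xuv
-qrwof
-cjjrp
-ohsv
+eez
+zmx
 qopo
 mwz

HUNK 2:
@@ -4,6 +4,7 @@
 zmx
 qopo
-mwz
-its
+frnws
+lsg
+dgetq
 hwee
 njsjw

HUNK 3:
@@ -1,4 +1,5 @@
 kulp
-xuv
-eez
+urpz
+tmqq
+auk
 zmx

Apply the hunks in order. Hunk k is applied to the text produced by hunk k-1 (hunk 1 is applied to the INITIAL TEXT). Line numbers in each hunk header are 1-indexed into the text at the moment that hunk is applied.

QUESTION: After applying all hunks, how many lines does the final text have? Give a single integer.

Answer: 12

Derivation:
Hunk 1: at line 1 remove [qrwof,cjjrp,ohsv] add [eez,zmx] -> 10 lines: kulp xuv eez zmx qopo mwz its hwee njsjw hskem
Hunk 2: at line 4 remove [mwz,its] add [frnws,lsg,dgetq] -> 11 lines: kulp xuv eez zmx qopo frnws lsg dgetq hwee njsjw hskem
Hunk 3: at line 1 remove [xuv,eez] add [urpz,tmqq,auk] -> 12 lines: kulp urpz tmqq auk zmx qopo frnws lsg dgetq hwee njsjw hskem
Final line count: 12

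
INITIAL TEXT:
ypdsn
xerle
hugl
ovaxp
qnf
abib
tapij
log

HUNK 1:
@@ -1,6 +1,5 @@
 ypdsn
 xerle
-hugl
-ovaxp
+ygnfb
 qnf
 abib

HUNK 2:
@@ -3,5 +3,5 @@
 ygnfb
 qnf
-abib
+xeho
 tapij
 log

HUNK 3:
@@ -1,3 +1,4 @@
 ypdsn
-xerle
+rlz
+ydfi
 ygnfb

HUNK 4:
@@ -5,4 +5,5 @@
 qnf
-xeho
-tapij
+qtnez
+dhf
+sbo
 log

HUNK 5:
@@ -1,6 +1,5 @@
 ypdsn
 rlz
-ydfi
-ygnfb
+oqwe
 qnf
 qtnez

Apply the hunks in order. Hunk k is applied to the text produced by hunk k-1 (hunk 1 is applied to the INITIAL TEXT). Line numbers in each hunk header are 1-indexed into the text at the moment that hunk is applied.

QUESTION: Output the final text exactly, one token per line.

Answer: ypdsn
rlz
oqwe
qnf
qtnez
dhf
sbo
log

Derivation:
Hunk 1: at line 1 remove [hugl,ovaxp] add [ygnfb] -> 7 lines: ypdsn xerle ygnfb qnf abib tapij log
Hunk 2: at line 3 remove [abib] add [xeho] -> 7 lines: ypdsn xerle ygnfb qnf xeho tapij log
Hunk 3: at line 1 remove [xerle] add [rlz,ydfi] -> 8 lines: ypdsn rlz ydfi ygnfb qnf xeho tapij log
Hunk 4: at line 5 remove [xeho,tapij] add [qtnez,dhf,sbo] -> 9 lines: ypdsn rlz ydfi ygnfb qnf qtnez dhf sbo log
Hunk 5: at line 1 remove [ydfi,ygnfb] add [oqwe] -> 8 lines: ypdsn rlz oqwe qnf qtnez dhf sbo log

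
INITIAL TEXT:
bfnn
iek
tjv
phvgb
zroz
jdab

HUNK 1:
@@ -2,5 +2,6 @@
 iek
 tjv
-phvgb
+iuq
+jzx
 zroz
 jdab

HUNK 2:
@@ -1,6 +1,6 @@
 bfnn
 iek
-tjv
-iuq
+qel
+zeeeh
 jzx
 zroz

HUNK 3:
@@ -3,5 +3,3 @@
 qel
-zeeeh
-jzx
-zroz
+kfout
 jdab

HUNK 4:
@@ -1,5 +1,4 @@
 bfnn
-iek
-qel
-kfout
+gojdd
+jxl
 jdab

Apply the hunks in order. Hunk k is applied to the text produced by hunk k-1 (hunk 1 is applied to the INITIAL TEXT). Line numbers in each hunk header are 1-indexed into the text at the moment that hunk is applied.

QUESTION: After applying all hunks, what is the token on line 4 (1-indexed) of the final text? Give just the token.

Answer: jdab

Derivation:
Hunk 1: at line 2 remove [phvgb] add [iuq,jzx] -> 7 lines: bfnn iek tjv iuq jzx zroz jdab
Hunk 2: at line 1 remove [tjv,iuq] add [qel,zeeeh] -> 7 lines: bfnn iek qel zeeeh jzx zroz jdab
Hunk 3: at line 3 remove [zeeeh,jzx,zroz] add [kfout] -> 5 lines: bfnn iek qel kfout jdab
Hunk 4: at line 1 remove [iek,qel,kfout] add [gojdd,jxl] -> 4 lines: bfnn gojdd jxl jdab
Final line 4: jdab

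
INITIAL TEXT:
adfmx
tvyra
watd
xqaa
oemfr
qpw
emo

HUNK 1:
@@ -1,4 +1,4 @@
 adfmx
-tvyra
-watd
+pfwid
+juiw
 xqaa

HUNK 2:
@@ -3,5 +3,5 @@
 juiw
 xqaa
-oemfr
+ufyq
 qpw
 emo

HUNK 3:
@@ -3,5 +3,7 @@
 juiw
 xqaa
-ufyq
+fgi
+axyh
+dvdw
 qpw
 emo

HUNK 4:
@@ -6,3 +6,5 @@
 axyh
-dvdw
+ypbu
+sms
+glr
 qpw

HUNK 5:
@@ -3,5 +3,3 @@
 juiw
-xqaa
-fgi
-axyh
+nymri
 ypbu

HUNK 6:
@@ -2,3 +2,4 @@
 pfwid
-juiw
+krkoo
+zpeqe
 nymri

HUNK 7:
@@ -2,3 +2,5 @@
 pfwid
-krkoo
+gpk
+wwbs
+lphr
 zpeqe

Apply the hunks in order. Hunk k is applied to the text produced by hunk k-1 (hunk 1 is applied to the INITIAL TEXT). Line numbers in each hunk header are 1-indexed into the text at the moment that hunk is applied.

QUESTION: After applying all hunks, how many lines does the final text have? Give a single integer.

Hunk 1: at line 1 remove [tvyra,watd] add [pfwid,juiw] -> 7 lines: adfmx pfwid juiw xqaa oemfr qpw emo
Hunk 2: at line 3 remove [oemfr] add [ufyq] -> 7 lines: adfmx pfwid juiw xqaa ufyq qpw emo
Hunk 3: at line 3 remove [ufyq] add [fgi,axyh,dvdw] -> 9 lines: adfmx pfwid juiw xqaa fgi axyh dvdw qpw emo
Hunk 4: at line 6 remove [dvdw] add [ypbu,sms,glr] -> 11 lines: adfmx pfwid juiw xqaa fgi axyh ypbu sms glr qpw emo
Hunk 5: at line 3 remove [xqaa,fgi,axyh] add [nymri] -> 9 lines: adfmx pfwid juiw nymri ypbu sms glr qpw emo
Hunk 6: at line 2 remove [juiw] add [krkoo,zpeqe] -> 10 lines: adfmx pfwid krkoo zpeqe nymri ypbu sms glr qpw emo
Hunk 7: at line 2 remove [krkoo] add [gpk,wwbs,lphr] -> 12 lines: adfmx pfwid gpk wwbs lphr zpeqe nymri ypbu sms glr qpw emo
Final line count: 12

Answer: 12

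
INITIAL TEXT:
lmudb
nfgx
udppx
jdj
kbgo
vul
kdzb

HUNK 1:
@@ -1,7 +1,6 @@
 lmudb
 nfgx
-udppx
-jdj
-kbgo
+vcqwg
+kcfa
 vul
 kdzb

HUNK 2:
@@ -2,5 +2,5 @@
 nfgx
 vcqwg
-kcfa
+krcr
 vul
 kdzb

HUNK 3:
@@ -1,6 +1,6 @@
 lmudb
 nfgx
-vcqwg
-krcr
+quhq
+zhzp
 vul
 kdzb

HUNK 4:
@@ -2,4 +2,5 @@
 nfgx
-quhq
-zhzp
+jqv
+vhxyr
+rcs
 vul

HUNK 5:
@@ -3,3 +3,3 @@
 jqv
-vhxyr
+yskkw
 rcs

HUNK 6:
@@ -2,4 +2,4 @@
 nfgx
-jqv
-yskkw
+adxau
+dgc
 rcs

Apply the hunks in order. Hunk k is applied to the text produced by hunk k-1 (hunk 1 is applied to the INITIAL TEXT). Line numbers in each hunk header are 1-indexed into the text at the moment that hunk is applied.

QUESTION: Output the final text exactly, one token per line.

Answer: lmudb
nfgx
adxau
dgc
rcs
vul
kdzb

Derivation:
Hunk 1: at line 1 remove [udppx,jdj,kbgo] add [vcqwg,kcfa] -> 6 lines: lmudb nfgx vcqwg kcfa vul kdzb
Hunk 2: at line 2 remove [kcfa] add [krcr] -> 6 lines: lmudb nfgx vcqwg krcr vul kdzb
Hunk 3: at line 1 remove [vcqwg,krcr] add [quhq,zhzp] -> 6 lines: lmudb nfgx quhq zhzp vul kdzb
Hunk 4: at line 2 remove [quhq,zhzp] add [jqv,vhxyr,rcs] -> 7 lines: lmudb nfgx jqv vhxyr rcs vul kdzb
Hunk 5: at line 3 remove [vhxyr] add [yskkw] -> 7 lines: lmudb nfgx jqv yskkw rcs vul kdzb
Hunk 6: at line 2 remove [jqv,yskkw] add [adxau,dgc] -> 7 lines: lmudb nfgx adxau dgc rcs vul kdzb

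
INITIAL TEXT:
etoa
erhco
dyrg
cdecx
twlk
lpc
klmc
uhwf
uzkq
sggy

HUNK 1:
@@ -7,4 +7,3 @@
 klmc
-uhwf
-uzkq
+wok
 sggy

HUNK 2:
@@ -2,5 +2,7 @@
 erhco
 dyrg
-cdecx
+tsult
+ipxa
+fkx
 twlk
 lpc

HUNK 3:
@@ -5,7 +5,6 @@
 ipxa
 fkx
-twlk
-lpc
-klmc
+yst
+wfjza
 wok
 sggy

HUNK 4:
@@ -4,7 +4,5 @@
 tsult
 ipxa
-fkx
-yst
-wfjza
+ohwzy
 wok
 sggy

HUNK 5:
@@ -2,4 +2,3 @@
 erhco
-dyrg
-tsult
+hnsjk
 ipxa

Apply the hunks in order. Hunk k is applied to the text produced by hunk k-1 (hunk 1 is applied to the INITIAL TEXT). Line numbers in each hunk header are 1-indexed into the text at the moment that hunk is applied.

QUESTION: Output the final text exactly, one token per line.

Answer: etoa
erhco
hnsjk
ipxa
ohwzy
wok
sggy

Derivation:
Hunk 1: at line 7 remove [uhwf,uzkq] add [wok] -> 9 lines: etoa erhco dyrg cdecx twlk lpc klmc wok sggy
Hunk 2: at line 2 remove [cdecx] add [tsult,ipxa,fkx] -> 11 lines: etoa erhco dyrg tsult ipxa fkx twlk lpc klmc wok sggy
Hunk 3: at line 5 remove [twlk,lpc,klmc] add [yst,wfjza] -> 10 lines: etoa erhco dyrg tsult ipxa fkx yst wfjza wok sggy
Hunk 4: at line 4 remove [fkx,yst,wfjza] add [ohwzy] -> 8 lines: etoa erhco dyrg tsult ipxa ohwzy wok sggy
Hunk 5: at line 2 remove [dyrg,tsult] add [hnsjk] -> 7 lines: etoa erhco hnsjk ipxa ohwzy wok sggy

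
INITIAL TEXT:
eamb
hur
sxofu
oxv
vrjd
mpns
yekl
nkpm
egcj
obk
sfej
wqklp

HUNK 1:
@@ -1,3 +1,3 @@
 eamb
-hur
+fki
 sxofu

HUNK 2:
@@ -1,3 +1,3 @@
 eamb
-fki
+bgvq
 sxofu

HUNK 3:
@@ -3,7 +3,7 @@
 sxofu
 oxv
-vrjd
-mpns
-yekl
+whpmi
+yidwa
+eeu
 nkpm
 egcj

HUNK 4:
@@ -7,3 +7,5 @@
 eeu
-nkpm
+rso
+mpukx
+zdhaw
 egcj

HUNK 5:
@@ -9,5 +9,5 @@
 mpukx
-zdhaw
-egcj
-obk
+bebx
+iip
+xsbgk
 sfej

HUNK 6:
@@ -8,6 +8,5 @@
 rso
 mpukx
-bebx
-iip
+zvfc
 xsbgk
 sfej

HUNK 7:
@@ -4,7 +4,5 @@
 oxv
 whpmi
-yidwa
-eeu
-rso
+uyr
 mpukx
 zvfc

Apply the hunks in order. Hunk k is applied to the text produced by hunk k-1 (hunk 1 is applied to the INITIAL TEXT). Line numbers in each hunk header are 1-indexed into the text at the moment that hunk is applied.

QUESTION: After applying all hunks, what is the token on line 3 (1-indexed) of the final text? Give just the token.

Hunk 1: at line 1 remove [hur] add [fki] -> 12 lines: eamb fki sxofu oxv vrjd mpns yekl nkpm egcj obk sfej wqklp
Hunk 2: at line 1 remove [fki] add [bgvq] -> 12 lines: eamb bgvq sxofu oxv vrjd mpns yekl nkpm egcj obk sfej wqklp
Hunk 3: at line 3 remove [vrjd,mpns,yekl] add [whpmi,yidwa,eeu] -> 12 lines: eamb bgvq sxofu oxv whpmi yidwa eeu nkpm egcj obk sfej wqklp
Hunk 4: at line 7 remove [nkpm] add [rso,mpukx,zdhaw] -> 14 lines: eamb bgvq sxofu oxv whpmi yidwa eeu rso mpukx zdhaw egcj obk sfej wqklp
Hunk 5: at line 9 remove [zdhaw,egcj,obk] add [bebx,iip,xsbgk] -> 14 lines: eamb bgvq sxofu oxv whpmi yidwa eeu rso mpukx bebx iip xsbgk sfej wqklp
Hunk 6: at line 8 remove [bebx,iip] add [zvfc] -> 13 lines: eamb bgvq sxofu oxv whpmi yidwa eeu rso mpukx zvfc xsbgk sfej wqklp
Hunk 7: at line 4 remove [yidwa,eeu,rso] add [uyr] -> 11 lines: eamb bgvq sxofu oxv whpmi uyr mpukx zvfc xsbgk sfej wqklp
Final line 3: sxofu

Answer: sxofu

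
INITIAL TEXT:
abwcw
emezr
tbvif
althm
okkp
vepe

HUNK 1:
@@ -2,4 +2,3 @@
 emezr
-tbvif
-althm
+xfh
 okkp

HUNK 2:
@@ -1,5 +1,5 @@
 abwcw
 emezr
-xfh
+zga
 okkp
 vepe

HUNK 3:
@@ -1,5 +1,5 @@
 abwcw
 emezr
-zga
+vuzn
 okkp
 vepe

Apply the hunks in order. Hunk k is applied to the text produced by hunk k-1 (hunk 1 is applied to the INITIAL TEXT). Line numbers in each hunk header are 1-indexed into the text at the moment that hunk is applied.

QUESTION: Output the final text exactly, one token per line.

Hunk 1: at line 2 remove [tbvif,althm] add [xfh] -> 5 lines: abwcw emezr xfh okkp vepe
Hunk 2: at line 1 remove [xfh] add [zga] -> 5 lines: abwcw emezr zga okkp vepe
Hunk 3: at line 1 remove [zga] add [vuzn] -> 5 lines: abwcw emezr vuzn okkp vepe

Answer: abwcw
emezr
vuzn
okkp
vepe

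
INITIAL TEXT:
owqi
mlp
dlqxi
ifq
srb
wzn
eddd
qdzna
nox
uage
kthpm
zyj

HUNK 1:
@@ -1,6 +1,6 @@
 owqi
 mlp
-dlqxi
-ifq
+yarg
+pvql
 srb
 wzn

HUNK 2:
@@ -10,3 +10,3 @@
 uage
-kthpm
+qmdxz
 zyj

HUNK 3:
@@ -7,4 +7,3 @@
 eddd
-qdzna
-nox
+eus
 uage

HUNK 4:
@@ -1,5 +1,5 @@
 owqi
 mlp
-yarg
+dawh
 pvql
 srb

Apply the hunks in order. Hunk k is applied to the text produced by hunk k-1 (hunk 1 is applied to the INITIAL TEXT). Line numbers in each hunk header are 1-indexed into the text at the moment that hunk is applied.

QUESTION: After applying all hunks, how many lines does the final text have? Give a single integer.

Answer: 11

Derivation:
Hunk 1: at line 1 remove [dlqxi,ifq] add [yarg,pvql] -> 12 lines: owqi mlp yarg pvql srb wzn eddd qdzna nox uage kthpm zyj
Hunk 2: at line 10 remove [kthpm] add [qmdxz] -> 12 lines: owqi mlp yarg pvql srb wzn eddd qdzna nox uage qmdxz zyj
Hunk 3: at line 7 remove [qdzna,nox] add [eus] -> 11 lines: owqi mlp yarg pvql srb wzn eddd eus uage qmdxz zyj
Hunk 4: at line 1 remove [yarg] add [dawh] -> 11 lines: owqi mlp dawh pvql srb wzn eddd eus uage qmdxz zyj
Final line count: 11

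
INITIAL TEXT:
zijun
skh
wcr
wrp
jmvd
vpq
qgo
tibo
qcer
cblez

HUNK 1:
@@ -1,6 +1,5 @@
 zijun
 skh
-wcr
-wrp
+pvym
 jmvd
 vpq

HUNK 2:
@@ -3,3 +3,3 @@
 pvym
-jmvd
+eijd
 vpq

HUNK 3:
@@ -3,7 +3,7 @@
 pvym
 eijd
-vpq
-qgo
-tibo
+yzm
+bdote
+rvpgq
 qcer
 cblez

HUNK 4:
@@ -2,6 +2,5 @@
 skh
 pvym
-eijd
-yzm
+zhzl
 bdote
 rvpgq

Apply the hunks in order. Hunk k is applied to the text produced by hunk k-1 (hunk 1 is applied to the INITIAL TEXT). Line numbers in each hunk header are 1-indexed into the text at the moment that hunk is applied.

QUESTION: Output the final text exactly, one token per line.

Answer: zijun
skh
pvym
zhzl
bdote
rvpgq
qcer
cblez

Derivation:
Hunk 1: at line 1 remove [wcr,wrp] add [pvym] -> 9 lines: zijun skh pvym jmvd vpq qgo tibo qcer cblez
Hunk 2: at line 3 remove [jmvd] add [eijd] -> 9 lines: zijun skh pvym eijd vpq qgo tibo qcer cblez
Hunk 3: at line 3 remove [vpq,qgo,tibo] add [yzm,bdote,rvpgq] -> 9 lines: zijun skh pvym eijd yzm bdote rvpgq qcer cblez
Hunk 4: at line 2 remove [eijd,yzm] add [zhzl] -> 8 lines: zijun skh pvym zhzl bdote rvpgq qcer cblez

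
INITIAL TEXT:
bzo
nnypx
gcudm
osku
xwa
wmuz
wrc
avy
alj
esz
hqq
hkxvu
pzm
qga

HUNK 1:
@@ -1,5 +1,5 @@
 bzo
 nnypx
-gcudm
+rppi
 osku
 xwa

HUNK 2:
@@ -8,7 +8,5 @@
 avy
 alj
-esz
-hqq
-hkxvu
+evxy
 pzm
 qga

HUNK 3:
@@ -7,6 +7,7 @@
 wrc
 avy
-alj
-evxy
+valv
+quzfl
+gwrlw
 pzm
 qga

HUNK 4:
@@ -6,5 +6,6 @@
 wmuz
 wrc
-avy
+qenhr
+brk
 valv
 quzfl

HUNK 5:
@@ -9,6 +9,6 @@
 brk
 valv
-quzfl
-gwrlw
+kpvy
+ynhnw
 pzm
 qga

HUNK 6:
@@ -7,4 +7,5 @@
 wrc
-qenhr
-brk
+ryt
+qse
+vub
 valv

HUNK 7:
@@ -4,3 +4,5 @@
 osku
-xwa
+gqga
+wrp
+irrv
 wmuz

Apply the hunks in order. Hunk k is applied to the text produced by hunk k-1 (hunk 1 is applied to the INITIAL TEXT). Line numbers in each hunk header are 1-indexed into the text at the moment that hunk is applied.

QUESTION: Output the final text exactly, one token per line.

Answer: bzo
nnypx
rppi
osku
gqga
wrp
irrv
wmuz
wrc
ryt
qse
vub
valv
kpvy
ynhnw
pzm
qga

Derivation:
Hunk 1: at line 1 remove [gcudm] add [rppi] -> 14 lines: bzo nnypx rppi osku xwa wmuz wrc avy alj esz hqq hkxvu pzm qga
Hunk 2: at line 8 remove [esz,hqq,hkxvu] add [evxy] -> 12 lines: bzo nnypx rppi osku xwa wmuz wrc avy alj evxy pzm qga
Hunk 3: at line 7 remove [alj,evxy] add [valv,quzfl,gwrlw] -> 13 lines: bzo nnypx rppi osku xwa wmuz wrc avy valv quzfl gwrlw pzm qga
Hunk 4: at line 6 remove [avy] add [qenhr,brk] -> 14 lines: bzo nnypx rppi osku xwa wmuz wrc qenhr brk valv quzfl gwrlw pzm qga
Hunk 5: at line 9 remove [quzfl,gwrlw] add [kpvy,ynhnw] -> 14 lines: bzo nnypx rppi osku xwa wmuz wrc qenhr brk valv kpvy ynhnw pzm qga
Hunk 6: at line 7 remove [qenhr,brk] add [ryt,qse,vub] -> 15 lines: bzo nnypx rppi osku xwa wmuz wrc ryt qse vub valv kpvy ynhnw pzm qga
Hunk 7: at line 4 remove [xwa] add [gqga,wrp,irrv] -> 17 lines: bzo nnypx rppi osku gqga wrp irrv wmuz wrc ryt qse vub valv kpvy ynhnw pzm qga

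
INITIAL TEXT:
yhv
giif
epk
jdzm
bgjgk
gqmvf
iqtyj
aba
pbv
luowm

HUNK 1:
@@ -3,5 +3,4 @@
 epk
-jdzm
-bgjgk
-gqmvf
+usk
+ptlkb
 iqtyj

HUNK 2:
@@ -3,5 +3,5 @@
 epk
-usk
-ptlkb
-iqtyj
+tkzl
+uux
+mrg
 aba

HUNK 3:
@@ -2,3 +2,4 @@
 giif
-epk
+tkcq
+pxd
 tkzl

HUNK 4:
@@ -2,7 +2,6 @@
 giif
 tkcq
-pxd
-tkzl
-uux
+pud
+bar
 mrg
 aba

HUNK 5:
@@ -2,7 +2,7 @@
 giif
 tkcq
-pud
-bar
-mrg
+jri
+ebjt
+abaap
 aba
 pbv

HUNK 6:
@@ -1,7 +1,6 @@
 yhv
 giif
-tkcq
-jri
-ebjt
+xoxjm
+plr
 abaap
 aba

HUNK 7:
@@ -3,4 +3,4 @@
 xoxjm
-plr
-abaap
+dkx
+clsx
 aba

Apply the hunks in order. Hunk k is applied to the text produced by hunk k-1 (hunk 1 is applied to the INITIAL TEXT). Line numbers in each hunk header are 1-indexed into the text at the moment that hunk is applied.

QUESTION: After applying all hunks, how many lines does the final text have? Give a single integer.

Hunk 1: at line 3 remove [jdzm,bgjgk,gqmvf] add [usk,ptlkb] -> 9 lines: yhv giif epk usk ptlkb iqtyj aba pbv luowm
Hunk 2: at line 3 remove [usk,ptlkb,iqtyj] add [tkzl,uux,mrg] -> 9 lines: yhv giif epk tkzl uux mrg aba pbv luowm
Hunk 3: at line 2 remove [epk] add [tkcq,pxd] -> 10 lines: yhv giif tkcq pxd tkzl uux mrg aba pbv luowm
Hunk 4: at line 2 remove [pxd,tkzl,uux] add [pud,bar] -> 9 lines: yhv giif tkcq pud bar mrg aba pbv luowm
Hunk 5: at line 2 remove [pud,bar,mrg] add [jri,ebjt,abaap] -> 9 lines: yhv giif tkcq jri ebjt abaap aba pbv luowm
Hunk 6: at line 1 remove [tkcq,jri,ebjt] add [xoxjm,plr] -> 8 lines: yhv giif xoxjm plr abaap aba pbv luowm
Hunk 7: at line 3 remove [plr,abaap] add [dkx,clsx] -> 8 lines: yhv giif xoxjm dkx clsx aba pbv luowm
Final line count: 8

Answer: 8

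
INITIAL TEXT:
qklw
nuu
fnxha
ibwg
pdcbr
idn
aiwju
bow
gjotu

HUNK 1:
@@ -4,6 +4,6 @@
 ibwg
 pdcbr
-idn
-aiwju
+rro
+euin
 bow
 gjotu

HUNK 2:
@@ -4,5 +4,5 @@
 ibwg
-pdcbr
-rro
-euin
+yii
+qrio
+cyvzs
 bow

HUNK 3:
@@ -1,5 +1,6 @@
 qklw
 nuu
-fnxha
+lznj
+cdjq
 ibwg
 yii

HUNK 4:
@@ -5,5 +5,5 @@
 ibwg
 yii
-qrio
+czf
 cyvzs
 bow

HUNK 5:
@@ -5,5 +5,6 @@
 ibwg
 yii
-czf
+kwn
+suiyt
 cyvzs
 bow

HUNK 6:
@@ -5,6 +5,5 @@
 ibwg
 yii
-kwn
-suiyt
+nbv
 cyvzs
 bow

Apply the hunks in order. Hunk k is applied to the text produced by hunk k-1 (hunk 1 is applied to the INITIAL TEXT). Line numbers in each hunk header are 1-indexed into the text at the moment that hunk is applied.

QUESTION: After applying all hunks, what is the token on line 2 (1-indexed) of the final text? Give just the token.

Answer: nuu

Derivation:
Hunk 1: at line 4 remove [idn,aiwju] add [rro,euin] -> 9 lines: qklw nuu fnxha ibwg pdcbr rro euin bow gjotu
Hunk 2: at line 4 remove [pdcbr,rro,euin] add [yii,qrio,cyvzs] -> 9 lines: qklw nuu fnxha ibwg yii qrio cyvzs bow gjotu
Hunk 3: at line 1 remove [fnxha] add [lznj,cdjq] -> 10 lines: qklw nuu lznj cdjq ibwg yii qrio cyvzs bow gjotu
Hunk 4: at line 5 remove [qrio] add [czf] -> 10 lines: qklw nuu lznj cdjq ibwg yii czf cyvzs bow gjotu
Hunk 5: at line 5 remove [czf] add [kwn,suiyt] -> 11 lines: qklw nuu lznj cdjq ibwg yii kwn suiyt cyvzs bow gjotu
Hunk 6: at line 5 remove [kwn,suiyt] add [nbv] -> 10 lines: qklw nuu lznj cdjq ibwg yii nbv cyvzs bow gjotu
Final line 2: nuu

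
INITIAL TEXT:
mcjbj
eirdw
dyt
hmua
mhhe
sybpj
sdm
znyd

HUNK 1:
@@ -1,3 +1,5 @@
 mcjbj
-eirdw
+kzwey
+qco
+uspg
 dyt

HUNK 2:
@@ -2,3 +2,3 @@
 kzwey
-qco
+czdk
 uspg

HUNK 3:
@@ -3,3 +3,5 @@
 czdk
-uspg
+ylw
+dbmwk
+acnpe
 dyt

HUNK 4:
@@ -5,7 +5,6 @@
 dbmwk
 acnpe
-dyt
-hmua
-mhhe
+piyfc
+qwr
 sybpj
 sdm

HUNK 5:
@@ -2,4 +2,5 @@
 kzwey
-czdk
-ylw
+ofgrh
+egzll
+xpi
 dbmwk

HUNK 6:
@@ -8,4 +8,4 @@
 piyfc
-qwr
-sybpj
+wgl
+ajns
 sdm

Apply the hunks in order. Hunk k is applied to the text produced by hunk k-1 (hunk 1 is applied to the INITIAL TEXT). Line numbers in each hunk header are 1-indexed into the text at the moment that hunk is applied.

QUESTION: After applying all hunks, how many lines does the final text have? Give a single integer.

Answer: 12

Derivation:
Hunk 1: at line 1 remove [eirdw] add [kzwey,qco,uspg] -> 10 lines: mcjbj kzwey qco uspg dyt hmua mhhe sybpj sdm znyd
Hunk 2: at line 2 remove [qco] add [czdk] -> 10 lines: mcjbj kzwey czdk uspg dyt hmua mhhe sybpj sdm znyd
Hunk 3: at line 3 remove [uspg] add [ylw,dbmwk,acnpe] -> 12 lines: mcjbj kzwey czdk ylw dbmwk acnpe dyt hmua mhhe sybpj sdm znyd
Hunk 4: at line 5 remove [dyt,hmua,mhhe] add [piyfc,qwr] -> 11 lines: mcjbj kzwey czdk ylw dbmwk acnpe piyfc qwr sybpj sdm znyd
Hunk 5: at line 2 remove [czdk,ylw] add [ofgrh,egzll,xpi] -> 12 lines: mcjbj kzwey ofgrh egzll xpi dbmwk acnpe piyfc qwr sybpj sdm znyd
Hunk 6: at line 8 remove [qwr,sybpj] add [wgl,ajns] -> 12 lines: mcjbj kzwey ofgrh egzll xpi dbmwk acnpe piyfc wgl ajns sdm znyd
Final line count: 12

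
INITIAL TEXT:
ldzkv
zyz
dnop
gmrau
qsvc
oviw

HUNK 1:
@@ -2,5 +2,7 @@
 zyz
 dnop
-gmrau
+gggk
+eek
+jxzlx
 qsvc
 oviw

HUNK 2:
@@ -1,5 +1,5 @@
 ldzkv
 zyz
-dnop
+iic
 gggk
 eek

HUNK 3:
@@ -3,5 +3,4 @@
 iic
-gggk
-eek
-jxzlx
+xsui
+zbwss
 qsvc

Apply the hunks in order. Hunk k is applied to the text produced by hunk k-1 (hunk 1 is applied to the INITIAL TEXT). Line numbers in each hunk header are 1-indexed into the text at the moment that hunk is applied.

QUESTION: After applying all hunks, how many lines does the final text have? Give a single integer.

Answer: 7

Derivation:
Hunk 1: at line 2 remove [gmrau] add [gggk,eek,jxzlx] -> 8 lines: ldzkv zyz dnop gggk eek jxzlx qsvc oviw
Hunk 2: at line 1 remove [dnop] add [iic] -> 8 lines: ldzkv zyz iic gggk eek jxzlx qsvc oviw
Hunk 3: at line 3 remove [gggk,eek,jxzlx] add [xsui,zbwss] -> 7 lines: ldzkv zyz iic xsui zbwss qsvc oviw
Final line count: 7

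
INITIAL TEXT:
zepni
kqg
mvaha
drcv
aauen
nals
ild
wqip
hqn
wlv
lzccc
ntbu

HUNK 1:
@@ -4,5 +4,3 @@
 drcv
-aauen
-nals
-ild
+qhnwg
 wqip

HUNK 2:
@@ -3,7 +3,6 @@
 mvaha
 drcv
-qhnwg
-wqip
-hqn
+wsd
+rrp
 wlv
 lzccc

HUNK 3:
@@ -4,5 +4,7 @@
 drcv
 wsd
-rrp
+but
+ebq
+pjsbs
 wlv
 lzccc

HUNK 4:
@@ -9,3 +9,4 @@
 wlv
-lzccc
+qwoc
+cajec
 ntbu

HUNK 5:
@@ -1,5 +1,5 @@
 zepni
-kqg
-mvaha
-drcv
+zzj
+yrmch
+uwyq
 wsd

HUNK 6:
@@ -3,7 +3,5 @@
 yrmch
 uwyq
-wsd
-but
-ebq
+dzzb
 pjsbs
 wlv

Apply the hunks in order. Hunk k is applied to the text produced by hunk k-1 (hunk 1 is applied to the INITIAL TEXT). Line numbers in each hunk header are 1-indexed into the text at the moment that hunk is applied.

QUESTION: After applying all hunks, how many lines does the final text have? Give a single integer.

Hunk 1: at line 4 remove [aauen,nals,ild] add [qhnwg] -> 10 lines: zepni kqg mvaha drcv qhnwg wqip hqn wlv lzccc ntbu
Hunk 2: at line 3 remove [qhnwg,wqip,hqn] add [wsd,rrp] -> 9 lines: zepni kqg mvaha drcv wsd rrp wlv lzccc ntbu
Hunk 3: at line 4 remove [rrp] add [but,ebq,pjsbs] -> 11 lines: zepni kqg mvaha drcv wsd but ebq pjsbs wlv lzccc ntbu
Hunk 4: at line 9 remove [lzccc] add [qwoc,cajec] -> 12 lines: zepni kqg mvaha drcv wsd but ebq pjsbs wlv qwoc cajec ntbu
Hunk 5: at line 1 remove [kqg,mvaha,drcv] add [zzj,yrmch,uwyq] -> 12 lines: zepni zzj yrmch uwyq wsd but ebq pjsbs wlv qwoc cajec ntbu
Hunk 6: at line 3 remove [wsd,but,ebq] add [dzzb] -> 10 lines: zepni zzj yrmch uwyq dzzb pjsbs wlv qwoc cajec ntbu
Final line count: 10

Answer: 10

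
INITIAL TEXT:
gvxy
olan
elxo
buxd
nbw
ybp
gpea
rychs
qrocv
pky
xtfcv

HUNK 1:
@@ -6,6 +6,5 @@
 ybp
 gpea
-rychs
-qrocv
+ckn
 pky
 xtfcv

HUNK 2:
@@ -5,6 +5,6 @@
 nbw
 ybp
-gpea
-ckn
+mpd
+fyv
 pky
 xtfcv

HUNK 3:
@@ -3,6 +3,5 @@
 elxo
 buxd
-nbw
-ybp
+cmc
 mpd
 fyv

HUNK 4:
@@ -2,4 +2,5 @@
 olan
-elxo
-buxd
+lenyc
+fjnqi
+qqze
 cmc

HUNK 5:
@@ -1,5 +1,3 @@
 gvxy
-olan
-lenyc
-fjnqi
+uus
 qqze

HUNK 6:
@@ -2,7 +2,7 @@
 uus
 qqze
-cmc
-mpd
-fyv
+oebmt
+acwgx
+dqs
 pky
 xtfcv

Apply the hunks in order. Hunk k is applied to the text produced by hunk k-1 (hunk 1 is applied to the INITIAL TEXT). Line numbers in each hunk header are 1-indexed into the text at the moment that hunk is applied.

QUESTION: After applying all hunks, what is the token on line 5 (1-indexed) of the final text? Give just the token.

Answer: acwgx

Derivation:
Hunk 1: at line 6 remove [rychs,qrocv] add [ckn] -> 10 lines: gvxy olan elxo buxd nbw ybp gpea ckn pky xtfcv
Hunk 2: at line 5 remove [gpea,ckn] add [mpd,fyv] -> 10 lines: gvxy olan elxo buxd nbw ybp mpd fyv pky xtfcv
Hunk 3: at line 3 remove [nbw,ybp] add [cmc] -> 9 lines: gvxy olan elxo buxd cmc mpd fyv pky xtfcv
Hunk 4: at line 2 remove [elxo,buxd] add [lenyc,fjnqi,qqze] -> 10 lines: gvxy olan lenyc fjnqi qqze cmc mpd fyv pky xtfcv
Hunk 5: at line 1 remove [olan,lenyc,fjnqi] add [uus] -> 8 lines: gvxy uus qqze cmc mpd fyv pky xtfcv
Hunk 6: at line 2 remove [cmc,mpd,fyv] add [oebmt,acwgx,dqs] -> 8 lines: gvxy uus qqze oebmt acwgx dqs pky xtfcv
Final line 5: acwgx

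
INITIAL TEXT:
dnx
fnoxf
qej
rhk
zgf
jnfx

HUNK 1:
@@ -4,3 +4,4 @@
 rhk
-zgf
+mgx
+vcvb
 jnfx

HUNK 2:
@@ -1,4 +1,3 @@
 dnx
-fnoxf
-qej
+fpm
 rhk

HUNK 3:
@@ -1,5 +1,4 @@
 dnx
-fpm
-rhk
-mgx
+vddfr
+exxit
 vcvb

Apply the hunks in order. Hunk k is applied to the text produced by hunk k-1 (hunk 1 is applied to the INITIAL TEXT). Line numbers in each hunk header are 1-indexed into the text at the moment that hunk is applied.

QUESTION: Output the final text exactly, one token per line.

Hunk 1: at line 4 remove [zgf] add [mgx,vcvb] -> 7 lines: dnx fnoxf qej rhk mgx vcvb jnfx
Hunk 2: at line 1 remove [fnoxf,qej] add [fpm] -> 6 lines: dnx fpm rhk mgx vcvb jnfx
Hunk 3: at line 1 remove [fpm,rhk,mgx] add [vddfr,exxit] -> 5 lines: dnx vddfr exxit vcvb jnfx

Answer: dnx
vddfr
exxit
vcvb
jnfx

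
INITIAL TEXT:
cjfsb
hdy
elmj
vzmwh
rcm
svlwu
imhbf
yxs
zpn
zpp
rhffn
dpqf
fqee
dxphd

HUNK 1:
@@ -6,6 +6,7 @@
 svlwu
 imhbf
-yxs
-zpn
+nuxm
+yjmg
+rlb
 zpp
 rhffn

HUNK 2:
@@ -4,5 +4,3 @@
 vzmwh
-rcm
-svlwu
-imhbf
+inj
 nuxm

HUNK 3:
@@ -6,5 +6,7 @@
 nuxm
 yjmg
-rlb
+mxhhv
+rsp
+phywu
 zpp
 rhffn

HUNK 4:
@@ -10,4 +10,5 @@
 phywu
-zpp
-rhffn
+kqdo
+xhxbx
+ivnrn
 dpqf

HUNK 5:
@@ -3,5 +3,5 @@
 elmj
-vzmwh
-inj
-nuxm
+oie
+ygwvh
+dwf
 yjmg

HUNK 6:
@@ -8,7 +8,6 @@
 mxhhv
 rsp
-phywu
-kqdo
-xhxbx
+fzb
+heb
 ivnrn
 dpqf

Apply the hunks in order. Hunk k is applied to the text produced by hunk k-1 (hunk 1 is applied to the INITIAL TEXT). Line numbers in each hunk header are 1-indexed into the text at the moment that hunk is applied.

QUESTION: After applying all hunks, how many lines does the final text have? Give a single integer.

Hunk 1: at line 6 remove [yxs,zpn] add [nuxm,yjmg,rlb] -> 15 lines: cjfsb hdy elmj vzmwh rcm svlwu imhbf nuxm yjmg rlb zpp rhffn dpqf fqee dxphd
Hunk 2: at line 4 remove [rcm,svlwu,imhbf] add [inj] -> 13 lines: cjfsb hdy elmj vzmwh inj nuxm yjmg rlb zpp rhffn dpqf fqee dxphd
Hunk 3: at line 6 remove [rlb] add [mxhhv,rsp,phywu] -> 15 lines: cjfsb hdy elmj vzmwh inj nuxm yjmg mxhhv rsp phywu zpp rhffn dpqf fqee dxphd
Hunk 4: at line 10 remove [zpp,rhffn] add [kqdo,xhxbx,ivnrn] -> 16 lines: cjfsb hdy elmj vzmwh inj nuxm yjmg mxhhv rsp phywu kqdo xhxbx ivnrn dpqf fqee dxphd
Hunk 5: at line 3 remove [vzmwh,inj,nuxm] add [oie,ygwvh,dwf] -> 16 lines: cjfsb hdy elmj oie ygwvh dwf yjmg mxhhv rsp phywu kqdo xhxbx ivnrn dpqf fqee dxphd
Hunk 6: at line 8 remove [phywu,kqdo,xhxbx] add [fzb,heb] -> 15 lines: cjfsb hdy elmj oie ygwvh dwf yjmg mxhhv rsp fzb heb ivnrn dpqf fqee dxphd
Final line count: 15

Answer: 15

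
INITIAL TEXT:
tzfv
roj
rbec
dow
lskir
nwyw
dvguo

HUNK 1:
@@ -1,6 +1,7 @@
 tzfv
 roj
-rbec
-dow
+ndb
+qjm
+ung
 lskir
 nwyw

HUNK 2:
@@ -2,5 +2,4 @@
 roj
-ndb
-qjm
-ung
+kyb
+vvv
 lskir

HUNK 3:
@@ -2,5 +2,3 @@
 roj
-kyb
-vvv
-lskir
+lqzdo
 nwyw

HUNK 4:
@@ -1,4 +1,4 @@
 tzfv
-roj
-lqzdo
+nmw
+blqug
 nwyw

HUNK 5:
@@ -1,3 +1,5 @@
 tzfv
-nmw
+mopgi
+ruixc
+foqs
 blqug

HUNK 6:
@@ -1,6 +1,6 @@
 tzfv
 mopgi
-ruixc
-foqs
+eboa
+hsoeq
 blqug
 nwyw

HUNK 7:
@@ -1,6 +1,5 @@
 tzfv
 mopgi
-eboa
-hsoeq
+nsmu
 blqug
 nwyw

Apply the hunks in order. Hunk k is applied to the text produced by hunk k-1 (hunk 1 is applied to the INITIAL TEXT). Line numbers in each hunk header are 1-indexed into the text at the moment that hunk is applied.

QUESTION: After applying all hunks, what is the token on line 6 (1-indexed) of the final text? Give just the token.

Answer: dvguo

Derivation:
Hunk 1: at line 1 remove [rbec,dow] add [ndb,qjm,ung] -> 8 lines: tzfv roj ndb qjm ung lskir nwyw dvguo
Hunk 2: at line 2 remove [ndb,qjm,ung] add [kyb,vvv] -> 7 lines: tzfv roj kyb vvv lskir nwyw dvguo
Hunk 3: at line 2 remove [kyb,vvv,lskir] add [lqzdo] -> 5 lines: tzfv roj lqzdo nwyw dvguo
Hunk 4: at line 1 remove [roj,lqzdo] add [nmw,blqug] -> 5 lines: tzfv nmw blqug nwyw dvguo
Hunk 5: at line 1 remove [nmw] add [mopgi,ruixc,foqs] -> 7 lines: tzfv mopgi ruixc foqs blqug nwyw dvguo
Hunk 6: at line 1 remove [ruixc,foqs] add [eboa,hsoeq] -> 7 lines: tzfv mopgi eboa hsoeq blqug nwyw dvguo
Hunk 7: at line 1 remove [eboa,hsoeq] add [nsmu] -> 6 lines: tzfv mopgi nsmu blqug nwyw dvguo
Final line 6: dvguo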